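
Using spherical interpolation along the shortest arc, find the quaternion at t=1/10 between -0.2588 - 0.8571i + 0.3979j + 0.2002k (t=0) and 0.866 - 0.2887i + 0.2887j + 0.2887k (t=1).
-0.1284 - 0.8659i + 0.4236j + 0.2331k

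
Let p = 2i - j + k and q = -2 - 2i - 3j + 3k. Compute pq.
-2 - 4i - 6j - 10k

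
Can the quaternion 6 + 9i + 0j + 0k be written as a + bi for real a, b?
Yes. The quaternion 6 + 9i has j- and k-coefficients y = z = 0, so it lies in the complex subalgebra spanned by 1 and i.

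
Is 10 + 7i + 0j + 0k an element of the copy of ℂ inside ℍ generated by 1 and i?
Yes. The quaternion 10 + 7i has j- and k-coefficients y = z = 0, so it lies in the complex subalgebra spanned by 1 and i.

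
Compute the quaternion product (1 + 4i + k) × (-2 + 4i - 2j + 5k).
-23 - 2i - 18j - 5k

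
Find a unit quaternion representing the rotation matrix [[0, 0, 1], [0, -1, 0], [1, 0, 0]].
0.7071i + 0.7071k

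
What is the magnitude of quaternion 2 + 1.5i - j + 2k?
3.354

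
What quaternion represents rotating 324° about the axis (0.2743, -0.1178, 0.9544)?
-0.9511 + 0.0848i - 0.0364j + 0.2949k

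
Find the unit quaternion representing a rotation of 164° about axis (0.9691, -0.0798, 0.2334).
0.1392 + 0.9597i - 0.079j + 0.2311k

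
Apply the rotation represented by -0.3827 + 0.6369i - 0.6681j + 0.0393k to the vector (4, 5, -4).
(-5.934, -4.336, -1.729)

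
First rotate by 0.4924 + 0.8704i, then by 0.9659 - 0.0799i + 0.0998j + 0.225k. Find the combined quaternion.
0.5452 + 0.8014i + 0.245j + 0.0239k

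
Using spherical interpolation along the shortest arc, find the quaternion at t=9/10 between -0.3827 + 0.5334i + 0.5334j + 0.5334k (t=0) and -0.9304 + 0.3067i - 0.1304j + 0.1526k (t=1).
-0.9123 + 0.3492i - 0.058j + 0.2057k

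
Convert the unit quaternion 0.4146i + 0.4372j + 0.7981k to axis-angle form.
axis = (0.4146, 0.4372, 0.7981), θ = π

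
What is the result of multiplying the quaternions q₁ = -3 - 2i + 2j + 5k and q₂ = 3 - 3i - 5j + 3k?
-20 + 34i + 12j + 22k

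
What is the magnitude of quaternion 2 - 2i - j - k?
√10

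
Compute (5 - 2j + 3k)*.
5 + 2j - 3k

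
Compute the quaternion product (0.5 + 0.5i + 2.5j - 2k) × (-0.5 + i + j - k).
-5.25 - 0.25i - 2.25j - 1.5k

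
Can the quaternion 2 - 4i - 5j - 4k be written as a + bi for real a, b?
No. The quaternion 2 - 4i - 5j - 4k has j-coefficient y = -5 and k-coefficient z = -4, not both zero, so it does not lie in the complex subalgebra spanned by 1 and i.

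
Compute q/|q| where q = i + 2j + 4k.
0.2182i + 0.4364j + 0.8729k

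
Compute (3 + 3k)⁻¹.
0.1667 - 0.1667k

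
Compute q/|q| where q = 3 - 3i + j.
0.6882 - 0.6882i + 0.2294j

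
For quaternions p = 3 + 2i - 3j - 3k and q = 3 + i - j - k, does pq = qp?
No: pq = 1 + 9i - 13j - 11k ≠ 1 + 9i - 11j - 13k = qp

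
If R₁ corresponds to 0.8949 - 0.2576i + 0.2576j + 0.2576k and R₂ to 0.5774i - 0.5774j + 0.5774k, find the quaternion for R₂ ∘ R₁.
0.1487 + 0.2192i - 0.8142j + 0.5167k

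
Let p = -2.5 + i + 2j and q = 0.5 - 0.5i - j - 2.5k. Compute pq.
1.25 - 3.25i + 6j + 6.25k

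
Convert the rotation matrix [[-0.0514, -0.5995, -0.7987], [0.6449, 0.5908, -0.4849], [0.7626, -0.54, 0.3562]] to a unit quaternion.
0.6884 - 0.02i - 0.567j + 0.4519k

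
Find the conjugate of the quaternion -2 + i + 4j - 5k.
-2 - i - 4j + 5k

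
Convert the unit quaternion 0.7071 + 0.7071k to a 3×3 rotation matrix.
[[0, -1, 0], [1, 0, 0], [0, 0, 1]]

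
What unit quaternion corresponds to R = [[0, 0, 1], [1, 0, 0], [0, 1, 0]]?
0.5 + 0.5i + 0.5j + 0.5k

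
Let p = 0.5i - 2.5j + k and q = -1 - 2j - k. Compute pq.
-4 + 4i + 3j - 2k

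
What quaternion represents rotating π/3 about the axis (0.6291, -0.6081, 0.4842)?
0.866 + 0.3145i - 0.304j + 0.2421k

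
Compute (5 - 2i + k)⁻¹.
0.1667 + 0.0667i - 0.0333k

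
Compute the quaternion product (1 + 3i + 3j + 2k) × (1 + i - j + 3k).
-5 + 15i - 5j - k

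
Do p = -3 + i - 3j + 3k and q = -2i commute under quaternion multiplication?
No: pq = 2 + 6i - 6j - 6k ≠ 2 + 6i + 6j + 6k = qp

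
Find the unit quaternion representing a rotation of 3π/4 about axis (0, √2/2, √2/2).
0.3827 + 0.6533j + 0.6533k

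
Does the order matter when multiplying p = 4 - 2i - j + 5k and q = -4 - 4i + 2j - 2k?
Yes: pq = -12 - 16i - 12j - 36k ≠ -12 + 36j - 20k = qp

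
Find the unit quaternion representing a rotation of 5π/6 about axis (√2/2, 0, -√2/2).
0.2588 + 0.683i - 0.683k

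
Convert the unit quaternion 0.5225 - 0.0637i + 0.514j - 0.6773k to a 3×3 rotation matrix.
[[-0.4459, 0.6423, 0.6234], [-0.7733, 0.0744, -0.6297], [-0.4508, -0.7628, 0.4635]]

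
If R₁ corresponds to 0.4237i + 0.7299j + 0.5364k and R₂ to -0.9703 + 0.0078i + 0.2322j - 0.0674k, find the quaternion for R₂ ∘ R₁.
-0.1366 - 0.2374i - 0.741j - 0.6132k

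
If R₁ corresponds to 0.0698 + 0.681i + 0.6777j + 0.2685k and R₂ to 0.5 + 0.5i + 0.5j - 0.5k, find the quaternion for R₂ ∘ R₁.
-0.5102 + 0.8485i - 0.101j + 0.0977k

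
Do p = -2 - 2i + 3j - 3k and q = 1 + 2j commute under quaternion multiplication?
No: pq = -8 + 4i - j - 7k ≠ -8 - 8i - j + k = qp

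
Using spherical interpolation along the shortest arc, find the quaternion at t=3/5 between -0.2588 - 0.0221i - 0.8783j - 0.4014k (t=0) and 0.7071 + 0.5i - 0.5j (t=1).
0.3853 + 0.3563i - 0.8252j - 0.209k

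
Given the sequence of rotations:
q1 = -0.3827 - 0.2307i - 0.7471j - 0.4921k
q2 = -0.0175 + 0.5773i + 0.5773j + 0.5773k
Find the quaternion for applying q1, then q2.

q2 · q1 = 0.8553 - 0.0697i - 0.057j - 0.5104k
0.8553 - 0.0697i - 0.057j - 0.5104k


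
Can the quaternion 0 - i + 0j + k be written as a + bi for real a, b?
No. The quaternion -i + k has j-coefficient y = 0 and k-coefficient z = 1, not both zero, so it does not lie in the complex subalgebra spanned by 1 and i.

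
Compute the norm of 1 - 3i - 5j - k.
6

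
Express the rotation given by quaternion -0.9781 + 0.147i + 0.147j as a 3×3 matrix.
[[0.9568, 0.0432, -0.2876], [0.0432, 0.9568, 0.2876], [0.2876, -0.2876, 0.9136]]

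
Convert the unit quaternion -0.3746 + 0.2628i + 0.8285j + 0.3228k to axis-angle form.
axis = (0.2834, 0.8936, 0.3481), θ = 224°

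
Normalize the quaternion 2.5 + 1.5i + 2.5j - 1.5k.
0.6063 + 0.3638i + 0.6063j - 0.3638k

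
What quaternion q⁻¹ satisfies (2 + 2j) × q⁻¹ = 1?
0.25 - 0.25j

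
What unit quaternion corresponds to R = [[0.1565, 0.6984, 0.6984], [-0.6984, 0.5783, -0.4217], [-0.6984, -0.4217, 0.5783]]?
0.7604 + 0.4592j - 0.4592k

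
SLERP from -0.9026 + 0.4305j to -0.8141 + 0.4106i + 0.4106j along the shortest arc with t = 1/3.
-0.8906 + 0.1406i + 0.4324j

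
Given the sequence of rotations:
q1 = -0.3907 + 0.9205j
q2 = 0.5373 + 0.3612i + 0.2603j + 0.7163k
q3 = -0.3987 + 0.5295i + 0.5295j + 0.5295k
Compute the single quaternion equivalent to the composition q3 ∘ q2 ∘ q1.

q2 · q1 = -0.4495 - 0.8005i + 0.3929j + 0.0526k
q3 · q2 · q1 = 0.3672 - 0.099i - 0.8464j + 0.3729k
0.3672 - 0.099i - 0.8464j + 0.3729k


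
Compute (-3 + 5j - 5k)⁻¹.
-0.0508 - 0.0847j + 0.0847k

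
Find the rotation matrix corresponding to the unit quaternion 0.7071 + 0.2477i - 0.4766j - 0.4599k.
[[0.1227, 0.4143, -0.9018], [-0.8865, 0.4543, 0.0881], [0.4462, 0.7887, 0.423]]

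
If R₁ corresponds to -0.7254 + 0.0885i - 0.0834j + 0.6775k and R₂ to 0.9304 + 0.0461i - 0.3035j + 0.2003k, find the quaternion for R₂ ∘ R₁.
-0.84 - 0.14i + 0.1291j + 0.5081k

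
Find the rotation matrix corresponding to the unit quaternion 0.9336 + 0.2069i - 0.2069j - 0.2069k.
[[0.8288, 0.3007, -0.4719], [-0.4719, 0.8288, -0.3007], [0.3007, 0.4719, 0.8288]]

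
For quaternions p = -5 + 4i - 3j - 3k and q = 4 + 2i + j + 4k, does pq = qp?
No: pq = -13 - 3i - 39j - 22k ≠ -13 + 15i + 5j - 42k = qp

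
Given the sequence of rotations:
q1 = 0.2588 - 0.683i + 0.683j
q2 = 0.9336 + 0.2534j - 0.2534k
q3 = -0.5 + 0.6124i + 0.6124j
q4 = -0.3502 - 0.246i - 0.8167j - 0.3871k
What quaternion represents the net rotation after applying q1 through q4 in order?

q2 · q1 = 0.0685 - 0.4646i + 0.8763j + 0.1075k
q3 · q2 · q1 = -0.2864 + 0.3401i - 0.462j + 0.7674k
q4 · q3 · q2 · q1 = 0.1037 - 0.8542i + 0.4528j + 0.2335k
0.1037 - 0.8542i + 0.4528j + 0.2335k


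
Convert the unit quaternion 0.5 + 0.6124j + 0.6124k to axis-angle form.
axis = (0, √2/2, √2/2), θ = 2π/3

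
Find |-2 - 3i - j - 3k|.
√23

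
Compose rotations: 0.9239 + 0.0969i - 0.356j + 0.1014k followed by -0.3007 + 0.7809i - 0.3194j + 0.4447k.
-0.5123 + 0.8183i - 0.2241j + 0.1333k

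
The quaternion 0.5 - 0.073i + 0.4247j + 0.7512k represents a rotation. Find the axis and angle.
axis = (-0.0843, 0.4904, 0.8674), θ = 2π/3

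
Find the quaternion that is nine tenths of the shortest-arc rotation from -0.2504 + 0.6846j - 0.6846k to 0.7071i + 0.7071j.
-0.0304 + 0.6615i + 0.7447j - 0.0832k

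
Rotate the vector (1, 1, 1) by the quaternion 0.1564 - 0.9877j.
(-1.26, 1, -0.642)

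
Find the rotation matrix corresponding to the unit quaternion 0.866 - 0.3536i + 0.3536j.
[[0.7499, -0.2501, 0.6124], [-0.2501, 0.7499, 0.6124], [-0.6124, -0.6124, 0.4999]]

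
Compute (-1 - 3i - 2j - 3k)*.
-1 + 3i + 2j + 3k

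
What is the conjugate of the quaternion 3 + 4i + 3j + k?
3 - 4i - 3j - k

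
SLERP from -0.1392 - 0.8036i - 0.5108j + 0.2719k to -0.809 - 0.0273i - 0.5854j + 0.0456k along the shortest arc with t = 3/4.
-0.7104 - 0.2682i - 0.6394j + 0.1208k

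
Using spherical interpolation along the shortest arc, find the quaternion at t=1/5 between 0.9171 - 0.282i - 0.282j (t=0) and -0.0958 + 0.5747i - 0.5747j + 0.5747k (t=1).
0.8815 - 0.431i - 0.0938j - 0.1686k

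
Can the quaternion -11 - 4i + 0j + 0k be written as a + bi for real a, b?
Yes. The quaternion -11 - 4i has j- and k-coefficients y = z = 0, so it lies in the complex subalgebra spanned by 1 and i.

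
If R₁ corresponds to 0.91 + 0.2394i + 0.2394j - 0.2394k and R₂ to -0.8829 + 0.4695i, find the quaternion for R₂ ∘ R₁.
-0.9158 + 0.2159i - 0.099j + 0.3238k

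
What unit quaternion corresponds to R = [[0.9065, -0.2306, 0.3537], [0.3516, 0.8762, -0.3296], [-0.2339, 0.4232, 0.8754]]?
0.9563 + 0.1968i + 0.1536j + 0.1522k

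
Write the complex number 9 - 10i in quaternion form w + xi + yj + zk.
9 - 10i + 0j + 0k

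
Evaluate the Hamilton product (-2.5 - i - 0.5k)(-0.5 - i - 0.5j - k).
-0.25 + 2.75i + 0.75j + 3.25k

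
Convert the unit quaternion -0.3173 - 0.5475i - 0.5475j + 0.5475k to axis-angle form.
axis = (-√3/3, -√3/3, √3/3), θ = 217°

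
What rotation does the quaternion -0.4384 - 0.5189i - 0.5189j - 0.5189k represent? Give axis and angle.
axis = (-√3/3, -√3/3, -√3/3), θ = 232°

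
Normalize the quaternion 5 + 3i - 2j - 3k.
0.7293 + 0.4376i - 0.2917j - 0.4376k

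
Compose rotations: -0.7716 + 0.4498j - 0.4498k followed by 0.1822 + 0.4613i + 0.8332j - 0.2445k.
-0.6253 - 0.6207i - 0.3535j + 0.3142k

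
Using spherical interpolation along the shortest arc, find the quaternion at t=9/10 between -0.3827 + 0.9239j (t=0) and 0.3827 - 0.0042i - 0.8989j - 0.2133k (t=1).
-0.3835 + 0.0038i + 0.9033j + 0.1923k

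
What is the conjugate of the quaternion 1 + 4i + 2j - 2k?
1 - 4i - 2j + 2k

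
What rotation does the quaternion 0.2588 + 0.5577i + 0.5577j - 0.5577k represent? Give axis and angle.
axis = (√3/3, √3/3, -√3/3), θ = 5π/6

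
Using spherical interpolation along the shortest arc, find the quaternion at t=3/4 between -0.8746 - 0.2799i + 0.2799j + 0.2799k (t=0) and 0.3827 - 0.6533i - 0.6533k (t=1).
-0.6044 + 0.4626i + 0.0899j + 0.6423k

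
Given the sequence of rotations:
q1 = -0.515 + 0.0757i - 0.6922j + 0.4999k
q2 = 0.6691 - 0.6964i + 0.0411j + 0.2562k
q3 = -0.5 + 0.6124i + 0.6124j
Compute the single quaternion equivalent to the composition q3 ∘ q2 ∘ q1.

q2 · q1 = -0.3915 + 0.6072i - 0.1168j + 0.6815k
q3 · q2 · q1 = -0.1046 - 0.126i - 0.5987j - 0.7841k
-0.1046 - 0.126i - 0.5987j - 0.7841k


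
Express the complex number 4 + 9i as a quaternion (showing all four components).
4 + 9i + 0j + 0k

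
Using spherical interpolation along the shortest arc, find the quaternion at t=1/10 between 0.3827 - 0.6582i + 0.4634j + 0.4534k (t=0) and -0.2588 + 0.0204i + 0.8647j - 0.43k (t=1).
0.335 - 0.6389i + 0.5798j + 0.3786k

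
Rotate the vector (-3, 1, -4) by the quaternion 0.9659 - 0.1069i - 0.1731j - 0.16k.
(-1.12, 0.695, -4.926)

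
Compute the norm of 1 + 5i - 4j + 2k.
√46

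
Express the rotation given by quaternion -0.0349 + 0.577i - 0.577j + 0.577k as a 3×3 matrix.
[[-0.3317, -0.6256, 0.7061], [-0.7061, -0.3317, -0.6256], [0.6256, -0.7061, -0.3317]]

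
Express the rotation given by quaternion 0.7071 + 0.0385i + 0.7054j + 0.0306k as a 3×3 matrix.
[[0.0029, 0.011, 0.9999], [0.0976, 0.9952, -0.0113], [-0.9952, 0.0976, 0.0019]]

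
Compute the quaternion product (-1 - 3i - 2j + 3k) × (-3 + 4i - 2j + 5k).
-4 + i + 35j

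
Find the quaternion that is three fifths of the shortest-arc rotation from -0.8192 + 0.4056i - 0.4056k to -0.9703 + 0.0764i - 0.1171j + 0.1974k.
-0.9706 + 0.2236i - 0.0745j - 0.0495k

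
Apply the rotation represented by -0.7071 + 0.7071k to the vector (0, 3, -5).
(3, 0, -5)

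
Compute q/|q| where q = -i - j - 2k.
-0.4082i - 0.4082j - 0.8165k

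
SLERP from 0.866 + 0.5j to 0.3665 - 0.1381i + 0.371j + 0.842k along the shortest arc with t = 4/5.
0.522 - 0.1184i + 0.4381j + 0.7222k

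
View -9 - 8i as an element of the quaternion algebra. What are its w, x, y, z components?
-9 - 8i + 0j + 0k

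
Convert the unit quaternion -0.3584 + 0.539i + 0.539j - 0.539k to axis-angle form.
axis = (√3/3, √3/3, -√3/3), θ = 222°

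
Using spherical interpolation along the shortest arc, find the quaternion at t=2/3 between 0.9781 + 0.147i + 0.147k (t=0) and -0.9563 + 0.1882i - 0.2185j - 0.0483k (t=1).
0.9825 - 0.0772i + 0.148j + 0.083k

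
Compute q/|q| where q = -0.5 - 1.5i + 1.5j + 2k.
-0.169 - 0.5071i + 0.5071j + 0.6761k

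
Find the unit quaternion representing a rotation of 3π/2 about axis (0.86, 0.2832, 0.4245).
-0.7071 + 0.6081i + 0.2003j + 0.3002k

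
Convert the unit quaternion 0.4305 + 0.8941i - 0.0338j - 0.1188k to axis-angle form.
axis = (0.9906, -0.0374, -0.1316), θ = 129°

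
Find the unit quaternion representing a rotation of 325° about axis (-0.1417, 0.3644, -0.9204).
-0.9537 - 0.0426i + 0.1096j - 0.2768k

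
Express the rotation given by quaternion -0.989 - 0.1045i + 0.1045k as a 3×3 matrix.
[[0.9782, 0.2067, -0.0218], [-0.2067, 0.9563, -0.2067], [-0.0218, 0.2067, 0.9782]]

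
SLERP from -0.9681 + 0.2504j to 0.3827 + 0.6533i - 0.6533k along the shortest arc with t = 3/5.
-0.7481 - 0.461i + 0.1237j + 0.461k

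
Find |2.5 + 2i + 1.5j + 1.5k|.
3.841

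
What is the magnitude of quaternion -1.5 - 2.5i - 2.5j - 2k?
4.33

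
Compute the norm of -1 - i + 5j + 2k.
√31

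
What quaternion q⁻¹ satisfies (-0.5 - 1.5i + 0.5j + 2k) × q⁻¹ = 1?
-0.0741 + 0.2222i - 0.0741j - 0.2963k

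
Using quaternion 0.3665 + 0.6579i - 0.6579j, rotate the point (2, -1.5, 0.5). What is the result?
(1.326, -2.174, -0.125)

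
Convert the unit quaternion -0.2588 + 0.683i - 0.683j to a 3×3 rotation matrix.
[[0.067, -0.933, 0.3535], [-0.933, 0.067, 0.3535], [-0.3535, -0.3535, -0.866]]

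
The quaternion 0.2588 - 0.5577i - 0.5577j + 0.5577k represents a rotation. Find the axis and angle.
axis = (-√3/3, -√3/3, √3/3), θ = 5π/6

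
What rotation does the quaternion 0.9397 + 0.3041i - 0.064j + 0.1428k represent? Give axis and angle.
axis = (0.8892, -0.1871, 0.4175), θ = 40°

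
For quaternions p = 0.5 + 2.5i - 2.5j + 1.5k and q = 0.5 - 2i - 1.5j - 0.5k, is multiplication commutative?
No: pq = 2.25 + 3.75i - 3.75j - 8.25k ≠ 2.25 - 3.25i - 0.25j + 9.25k = qp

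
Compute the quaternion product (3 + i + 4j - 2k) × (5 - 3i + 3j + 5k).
16 + 22i + 30j + 20k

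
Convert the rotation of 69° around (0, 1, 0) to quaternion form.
0.8241 + 0.5664j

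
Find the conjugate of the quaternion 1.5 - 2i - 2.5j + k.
1.5 + 2i + 2.5j - k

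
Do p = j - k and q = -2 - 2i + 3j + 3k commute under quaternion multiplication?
No: pq = 6i + 4k ≠ -6i - 4j = qp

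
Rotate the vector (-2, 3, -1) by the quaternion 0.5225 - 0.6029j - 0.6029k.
(3.428, 1.352, 0.648)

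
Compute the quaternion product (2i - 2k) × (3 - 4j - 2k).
-4 - 2i + 4j - 14k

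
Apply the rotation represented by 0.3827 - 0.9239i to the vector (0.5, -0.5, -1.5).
(0.5, -0.707, 1.414)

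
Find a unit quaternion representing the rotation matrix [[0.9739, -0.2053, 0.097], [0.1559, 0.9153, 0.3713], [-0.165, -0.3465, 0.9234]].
0.9763 - 0.1838i + 0.0671j + 0.0925k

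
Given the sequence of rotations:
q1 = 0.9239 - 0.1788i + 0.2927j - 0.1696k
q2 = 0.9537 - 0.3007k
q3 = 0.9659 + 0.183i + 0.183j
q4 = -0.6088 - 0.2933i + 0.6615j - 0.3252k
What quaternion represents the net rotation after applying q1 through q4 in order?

q2 · q1 = 0.8301 - 0.0825i + 0.3329j - 0.4396k
q3 · q2 · q1 = 0.756 - 0.0082i + 0.5539j - 0.3486k
q4 · q3 · q2 · q1 = -0.9424 - 0.2672i + 0.0633j - 0.1907k
-0.9424 - 0.2672i + 0.0633j - 0.1907k


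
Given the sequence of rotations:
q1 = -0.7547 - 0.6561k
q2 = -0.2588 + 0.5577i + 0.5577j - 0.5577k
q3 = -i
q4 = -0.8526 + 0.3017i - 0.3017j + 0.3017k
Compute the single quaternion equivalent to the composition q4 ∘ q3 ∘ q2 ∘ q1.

q2 · q1 = -0.1706 - 0.7868i - 0.055j + 0.5907k
q3 · q2 · q1 = -0.7868 + 0.1706i + 0.5907j + 0.055k
q4 · q3 · q2 · q1 = 0.781 - 0.5776i - 0.2314j - 0.0546k
0.781 - 0.5776i - 0.2314j - 0.0546k


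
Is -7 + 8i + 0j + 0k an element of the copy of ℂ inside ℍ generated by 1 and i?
Yes. The quaternion -7 + 8i has j- and k-coefficients y = z = 0, so it lies in the complex subalgebra spanned by 1 and i.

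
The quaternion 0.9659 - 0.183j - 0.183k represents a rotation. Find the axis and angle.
axis = (0, -√2/2, -√2/2), θ = π/6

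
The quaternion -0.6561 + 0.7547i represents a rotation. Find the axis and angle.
axis = (1, 0, 0), θ = 262°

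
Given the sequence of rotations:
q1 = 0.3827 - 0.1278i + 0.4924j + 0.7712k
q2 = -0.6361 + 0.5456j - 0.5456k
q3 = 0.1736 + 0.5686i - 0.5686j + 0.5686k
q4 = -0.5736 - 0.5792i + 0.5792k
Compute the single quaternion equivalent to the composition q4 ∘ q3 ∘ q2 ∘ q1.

q2 · q1 = -0.0913 + 0.7707i - 0.0347j - 0.6296k
q3 · q2 · q1 = -0.1158 + 0.4596i + 0.8421j + 0.2573k
q4 · q3 · q2 · q1 = 0.1836 - 0.6843i - 0.0678j - 0.7024k
0.1836 - 0.6843i - 0.0678j - 0.7024k


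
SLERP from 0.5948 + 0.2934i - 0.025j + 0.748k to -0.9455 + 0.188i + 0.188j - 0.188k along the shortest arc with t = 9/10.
0.9395 - 0.1401i - 0.1762j + 0.2582k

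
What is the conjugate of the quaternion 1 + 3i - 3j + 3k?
1 - 3i + 3j - 3k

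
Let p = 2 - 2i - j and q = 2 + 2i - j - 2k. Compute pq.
7 + 2i - 8j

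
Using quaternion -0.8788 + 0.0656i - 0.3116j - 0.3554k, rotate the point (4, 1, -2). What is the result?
(0.545, 2.4, -3.865)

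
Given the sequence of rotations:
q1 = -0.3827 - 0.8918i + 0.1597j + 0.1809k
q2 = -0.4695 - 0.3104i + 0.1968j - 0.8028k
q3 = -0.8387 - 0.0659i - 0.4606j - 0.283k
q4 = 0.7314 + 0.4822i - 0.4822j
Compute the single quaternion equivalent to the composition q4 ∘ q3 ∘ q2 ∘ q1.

q2 · q1 = 0.0167 + 0.7013i + 0.6218j + 0.3482k
q3 · q2 · q1 = 0.4172 - 0.5737i - 0.7047j - 0.0147k
q4 · q3 · q2 · q1 = 0.242 - 0.2113i - 0.7095j - 0.6272k
0.242 - 0.2113i - 0.7095j - 0.6272k


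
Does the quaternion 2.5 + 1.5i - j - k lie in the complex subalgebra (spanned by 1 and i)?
No. The quaternion 2.5 + 1.5i - j - k has j-coefficient y = -1 and k-coefficient z = -1, not both zero, so it does not lie in the complex subalgebra spanned by 1 and i.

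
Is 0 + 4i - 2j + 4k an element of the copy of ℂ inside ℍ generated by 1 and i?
No. The quaternion 4i - 2j + 4k has j-coefficient y = -2 and k-coefficient z = 4, not both zero, so it does not lie in the complex subalgebra spanned by 1 and i.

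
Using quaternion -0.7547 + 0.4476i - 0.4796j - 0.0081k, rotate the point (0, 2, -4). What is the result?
(-3.75, -1.535, -1.893)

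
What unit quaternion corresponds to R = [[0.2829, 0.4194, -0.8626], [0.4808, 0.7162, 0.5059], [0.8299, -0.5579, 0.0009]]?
0.7071 - 0.3761i - 0.5984j + 0.0217k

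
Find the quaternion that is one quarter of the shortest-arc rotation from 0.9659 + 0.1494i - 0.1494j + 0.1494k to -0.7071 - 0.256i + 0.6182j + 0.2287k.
0.9398 + 0.1848i - 0.2822j + 0.0545k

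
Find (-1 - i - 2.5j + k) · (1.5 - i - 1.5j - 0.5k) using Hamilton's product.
-5.75 + 2.25i - 3.75j + k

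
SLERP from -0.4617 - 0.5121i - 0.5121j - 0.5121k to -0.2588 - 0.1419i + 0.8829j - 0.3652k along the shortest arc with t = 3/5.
-0.058 - 0.1782i - 0.9823j - 0.003k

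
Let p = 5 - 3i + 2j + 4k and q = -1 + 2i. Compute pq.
1 + 13i + 6j - 8k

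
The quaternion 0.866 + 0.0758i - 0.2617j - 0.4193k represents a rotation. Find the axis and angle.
axis = (0.1516, -0.5234, -0.8385), θ = π/3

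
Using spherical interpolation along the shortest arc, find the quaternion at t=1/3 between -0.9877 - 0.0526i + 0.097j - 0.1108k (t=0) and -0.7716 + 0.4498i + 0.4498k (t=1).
-0.9855 + 0.1284i + 0.0689j + 0.087k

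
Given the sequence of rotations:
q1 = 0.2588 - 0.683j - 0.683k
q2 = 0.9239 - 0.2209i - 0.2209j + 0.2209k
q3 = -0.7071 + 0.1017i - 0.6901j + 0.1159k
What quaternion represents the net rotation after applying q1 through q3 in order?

q2 · q1 = 0.2391 + 0.2446i - 0.8391j - 0.423k
q3 · q2 · q1 = -0.724 + 0.2405i + 0.4997j + 0.4103k
-0.724 + 0.2405i + 0.4997j + 0.4103k


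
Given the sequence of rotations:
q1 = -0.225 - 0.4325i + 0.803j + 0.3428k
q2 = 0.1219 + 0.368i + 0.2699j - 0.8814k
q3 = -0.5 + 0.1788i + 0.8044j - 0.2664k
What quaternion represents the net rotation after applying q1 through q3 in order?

q2 · q1 = 0.2171 + 0.6648i + 0.2922j + 0.6523k
q3 · q2 · q1 = -0.2887 + 0.309i - 0.2652j - 0.8665k
-0.2887 + 0.309i - 0.2652j - 0.8665k


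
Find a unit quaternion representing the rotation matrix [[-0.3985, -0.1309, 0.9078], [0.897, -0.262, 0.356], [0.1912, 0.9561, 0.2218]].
0.3746 + 0.4005i + 0.4782j + 0.686k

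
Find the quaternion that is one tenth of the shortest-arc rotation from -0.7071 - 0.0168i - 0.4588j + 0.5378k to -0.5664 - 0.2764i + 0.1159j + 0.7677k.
-0.7081 - 0.0454i - 0.407j + 0.5752k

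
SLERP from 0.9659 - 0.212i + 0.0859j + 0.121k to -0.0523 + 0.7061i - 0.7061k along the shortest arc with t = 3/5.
0.5321 - 0.6207i + 0.0439j + 0.5741k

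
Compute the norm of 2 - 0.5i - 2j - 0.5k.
2.915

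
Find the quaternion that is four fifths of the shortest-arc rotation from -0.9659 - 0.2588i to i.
-0.2588 - 0.9659i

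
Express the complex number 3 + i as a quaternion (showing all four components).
3 + i + 0j + 0k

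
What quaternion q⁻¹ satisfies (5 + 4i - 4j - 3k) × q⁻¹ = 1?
0.0758 - 0.0606i + 0.0606j + 0.0455k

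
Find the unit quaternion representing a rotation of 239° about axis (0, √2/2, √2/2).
-0.4924 + 0.6154j + 0.6154k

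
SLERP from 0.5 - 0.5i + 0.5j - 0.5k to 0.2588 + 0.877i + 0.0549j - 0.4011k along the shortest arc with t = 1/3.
0.2965 - 0.8394i + 0.394j - 0.2285k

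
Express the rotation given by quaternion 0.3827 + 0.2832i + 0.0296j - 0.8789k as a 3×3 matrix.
[[-0.5467, 0.6895, -0.4752], [-0.6559, -0.7053, -0.2688], [-0.5205, 0.1647, 0.8378]]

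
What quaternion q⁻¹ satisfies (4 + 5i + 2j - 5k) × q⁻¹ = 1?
0.0571 - 0.0714i - 0.0286j + 0.0714k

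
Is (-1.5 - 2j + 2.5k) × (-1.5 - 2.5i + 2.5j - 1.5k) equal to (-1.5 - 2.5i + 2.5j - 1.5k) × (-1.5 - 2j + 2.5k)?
No: pq = 11 + 0.5i - 7j - 6.5k ≠ 11 + 7i + 5.5j + 3.5k = qp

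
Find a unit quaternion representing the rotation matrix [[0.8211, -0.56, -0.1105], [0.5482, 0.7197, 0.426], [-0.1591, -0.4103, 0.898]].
0.9272 - 0.2255i + 0.0131j + 0.2988k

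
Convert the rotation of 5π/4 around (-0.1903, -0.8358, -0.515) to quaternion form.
-0.3827 - 0.1758i - 0.7722j - 0.4758k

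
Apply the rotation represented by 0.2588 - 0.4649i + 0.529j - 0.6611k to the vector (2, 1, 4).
(2.537, -3.81, -0.226)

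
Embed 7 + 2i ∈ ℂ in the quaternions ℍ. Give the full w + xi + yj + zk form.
7 + 2i + 0j + 0k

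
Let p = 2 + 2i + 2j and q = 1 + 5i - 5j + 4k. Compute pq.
2 + 20i - 16j - 12k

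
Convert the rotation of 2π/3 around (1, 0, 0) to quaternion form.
0.5 + 0.866i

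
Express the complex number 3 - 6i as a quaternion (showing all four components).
3 - 6i + 0j + 0k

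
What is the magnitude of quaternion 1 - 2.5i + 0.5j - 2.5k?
3.708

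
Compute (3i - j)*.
-3i + j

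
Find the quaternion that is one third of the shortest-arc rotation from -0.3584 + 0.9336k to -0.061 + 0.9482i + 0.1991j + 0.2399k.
-0.3122 + 0.4174i + 0.0876j + 0.8489k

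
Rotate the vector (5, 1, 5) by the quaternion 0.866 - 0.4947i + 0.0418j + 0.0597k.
(4.869, 5.123, 1.026)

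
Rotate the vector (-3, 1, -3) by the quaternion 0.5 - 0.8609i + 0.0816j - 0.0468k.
(-3.527, -2.485, 0.621)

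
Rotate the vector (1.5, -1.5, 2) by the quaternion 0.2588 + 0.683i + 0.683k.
(2.497, 1.122, 1.003)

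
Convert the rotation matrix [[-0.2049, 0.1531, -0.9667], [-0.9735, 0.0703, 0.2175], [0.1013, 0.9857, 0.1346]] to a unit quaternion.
-0.5 - 0.3841i + 0.534j + 0.5633k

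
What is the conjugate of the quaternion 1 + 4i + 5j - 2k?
1 - 4i - 5j + 2k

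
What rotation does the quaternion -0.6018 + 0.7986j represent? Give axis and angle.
axis = (0, 1, 0), θ = 254°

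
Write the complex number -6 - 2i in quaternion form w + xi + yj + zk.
-6 - 2i + 0j + 0k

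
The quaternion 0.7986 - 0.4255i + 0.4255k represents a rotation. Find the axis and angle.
axis = (-√2/2, 0, √2/2), θ = 74°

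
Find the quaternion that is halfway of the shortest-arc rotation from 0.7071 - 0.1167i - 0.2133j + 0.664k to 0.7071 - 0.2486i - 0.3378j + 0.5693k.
0.7108 - 0.1836i - 0.277j + 0.6199k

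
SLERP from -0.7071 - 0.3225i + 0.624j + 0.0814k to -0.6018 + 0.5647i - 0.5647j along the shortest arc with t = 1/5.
-0.4803 - 0.4623i + 0.7415j + 0.0754k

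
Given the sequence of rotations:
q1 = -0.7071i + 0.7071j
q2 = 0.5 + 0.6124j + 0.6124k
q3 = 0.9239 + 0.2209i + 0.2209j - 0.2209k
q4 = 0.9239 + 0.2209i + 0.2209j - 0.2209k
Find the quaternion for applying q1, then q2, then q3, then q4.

q2 · q1 = -0.433 - 0.7866i - 0.0795j + 0.433k
q3 · q2 · q1 = -0.1131 - 0.7443i - 0.091j + 0.6519k
q4 · q3 · q2 · q1 = 0.224 - 0.5887i - 0.0886j + 0.7716k
0.224 - 0.5887i - 0.0886j + 0.7716k


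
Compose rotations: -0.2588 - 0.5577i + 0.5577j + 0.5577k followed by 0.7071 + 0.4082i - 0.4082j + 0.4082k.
0.0447 - 0.9553i + 0.0447j + 0.2887k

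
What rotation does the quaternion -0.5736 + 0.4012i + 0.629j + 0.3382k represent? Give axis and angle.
axis = (0.4898, 0.7679, 0.4129), θ = 250°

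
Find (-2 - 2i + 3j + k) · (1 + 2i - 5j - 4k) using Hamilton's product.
21 - 13i + 7j + 13k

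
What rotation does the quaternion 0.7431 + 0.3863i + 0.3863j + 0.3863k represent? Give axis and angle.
axis = (√3/3, √3/3, √3/3), θ = 84°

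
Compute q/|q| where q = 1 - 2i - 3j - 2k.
0.2357 - 0.4714i - 0.7071j - 0.4714k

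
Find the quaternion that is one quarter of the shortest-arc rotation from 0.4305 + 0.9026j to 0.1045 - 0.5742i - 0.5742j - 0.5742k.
0.3218 + 0.1735i + 0.9145j + 0.1735k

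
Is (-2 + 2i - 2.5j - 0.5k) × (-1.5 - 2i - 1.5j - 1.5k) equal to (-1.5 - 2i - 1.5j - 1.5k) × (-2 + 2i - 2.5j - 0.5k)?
No: pq = 2.5 + 4i + 10.75j - 4.25k ≠ 2.5 - 2i + 2.75j + 11.75k = qp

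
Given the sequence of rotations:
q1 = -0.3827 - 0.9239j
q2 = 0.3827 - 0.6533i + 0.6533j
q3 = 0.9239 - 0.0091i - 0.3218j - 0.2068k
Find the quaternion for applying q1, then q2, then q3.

q2 · q1 = 0.4571 + 0.25i - 0.6036j + 0.6036k
q3 · q2 · q1 = 0.3552 - 0.0922i - 0.751j + 0.5491k
0.3552 - 0.0922i - 0.751j + 0.5491k


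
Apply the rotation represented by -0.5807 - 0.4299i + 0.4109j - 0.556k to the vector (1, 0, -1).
(0.043, 1.249, 0.663)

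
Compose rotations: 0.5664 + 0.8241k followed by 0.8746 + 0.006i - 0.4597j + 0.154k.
0.3685 - 0.3754i - 0.2653j + 0.808k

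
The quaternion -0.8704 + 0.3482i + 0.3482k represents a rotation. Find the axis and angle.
axis = (√2/2, 0, √2/2), θ = 301°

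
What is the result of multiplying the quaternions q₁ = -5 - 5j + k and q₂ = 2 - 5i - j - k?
-14 + 31i - 10j - 18k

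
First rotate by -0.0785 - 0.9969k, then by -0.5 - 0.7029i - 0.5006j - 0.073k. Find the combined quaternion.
-0.0335 + 0.5542i - 0.6614j + 0.5042k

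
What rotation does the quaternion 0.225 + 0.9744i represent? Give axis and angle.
axis = (1, 0, 0), θ = 154°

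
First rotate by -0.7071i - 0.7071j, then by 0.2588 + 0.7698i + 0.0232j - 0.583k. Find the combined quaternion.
0.5607 - 0.5952i + 0.2292j - 0.5279k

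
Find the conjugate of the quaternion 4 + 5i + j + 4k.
4 - 5i - j - 4k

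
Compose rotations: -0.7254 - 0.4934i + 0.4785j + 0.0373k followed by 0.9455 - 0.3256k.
-0.6737 - 0.3107i + 0.6131j + 0.2715k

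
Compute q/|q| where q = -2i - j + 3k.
-0.5345i - 0.2673j + 0.8018k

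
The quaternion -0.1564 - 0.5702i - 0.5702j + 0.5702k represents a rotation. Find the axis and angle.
axis = (-√3/3, -√3/3, √3/3), θ = 198°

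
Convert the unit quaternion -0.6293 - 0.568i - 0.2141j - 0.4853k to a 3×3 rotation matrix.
[[0.4373, -0.3676, 0.8208], [0.854, -0.1163, -0.5071], [0.2818, 0.9227, 0.2631]]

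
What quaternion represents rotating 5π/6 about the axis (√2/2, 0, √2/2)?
0.2588 + 0.683i + 0.683k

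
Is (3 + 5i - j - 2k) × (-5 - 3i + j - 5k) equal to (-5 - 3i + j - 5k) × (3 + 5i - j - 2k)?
No: pq = -9 - 27i + 39j - 3k ≠ -9 - 41i - 23j - 7k = qp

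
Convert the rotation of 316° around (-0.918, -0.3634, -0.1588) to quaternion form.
-0.9272 - 0.3439i - 0.1361j - 0.0595k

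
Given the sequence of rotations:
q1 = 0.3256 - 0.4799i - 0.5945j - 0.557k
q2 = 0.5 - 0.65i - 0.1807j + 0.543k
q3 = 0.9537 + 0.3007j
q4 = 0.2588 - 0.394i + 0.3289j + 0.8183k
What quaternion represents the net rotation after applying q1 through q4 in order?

q2 · q1 = 0.0459 - 0.0281i - 0.9787j + 0.198k
q3 · q2 · q1 = 0.3381 + 0.0327i - 0.9196j + 0.1973k
q4 · q3 · q2 · q1 = 0.2414 + 0.6927i - 0.0223j + 0.6793k
0.2414 + 0.6927i - 0.0223j + 0.6793k


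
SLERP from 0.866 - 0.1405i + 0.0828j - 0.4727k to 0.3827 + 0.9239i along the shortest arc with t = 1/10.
0.8869 - 0.0066i + 0.0797j - 0.455k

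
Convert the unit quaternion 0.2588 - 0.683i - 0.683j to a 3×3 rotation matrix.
[[0.067, 0.933, -0.3535], [0.933, 0.067, 0.3535], [0.3535, -0.3535, -0.866]]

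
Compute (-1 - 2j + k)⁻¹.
-0.1667 + 0.3333j - 0.1667k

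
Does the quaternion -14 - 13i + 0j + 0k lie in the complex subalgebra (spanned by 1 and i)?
Yes. The quaternion -14 - 13i has j- and k-coefficients y = z = 0, so it lies in the complex subalgebra spanned by 1 and i.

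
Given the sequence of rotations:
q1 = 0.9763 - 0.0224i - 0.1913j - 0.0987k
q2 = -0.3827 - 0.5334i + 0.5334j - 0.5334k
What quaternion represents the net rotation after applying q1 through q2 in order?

q2 · q1 = -0.3362 - 0.6669i + 0.5533j - 0.369k
-0.3362 - 0.6669i + 0.5533j - 0.369k


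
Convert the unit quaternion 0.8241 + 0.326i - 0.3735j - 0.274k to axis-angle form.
axis = (0.5755, -0.6594, -0.4837), θ = 69°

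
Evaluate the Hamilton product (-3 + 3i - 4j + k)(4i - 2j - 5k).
-15 + 10i + 25j + 25k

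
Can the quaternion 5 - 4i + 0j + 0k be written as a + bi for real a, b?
Yes. The quaternion 5 - 4i has j- and k-coefficients y = z = 0, so it lies in the complex subalgebra spanned by 1 and i.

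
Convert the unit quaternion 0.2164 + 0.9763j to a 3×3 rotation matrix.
[[-0.9063, 0, 0.4225], [0, 1, 0], [-0.4225, 0, -0.9063]]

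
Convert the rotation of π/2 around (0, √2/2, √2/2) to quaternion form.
0.7071 + 0.5j + 0.5k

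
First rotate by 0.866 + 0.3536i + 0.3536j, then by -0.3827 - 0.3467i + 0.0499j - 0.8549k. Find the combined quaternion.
-0.2265 - 0.1333i - 0.3944j - 0.8806k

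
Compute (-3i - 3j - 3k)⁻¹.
0.1111i + 0.1111j + 0.1111k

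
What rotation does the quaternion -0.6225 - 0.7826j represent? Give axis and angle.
axis = (0, -1, 0), θ = 257°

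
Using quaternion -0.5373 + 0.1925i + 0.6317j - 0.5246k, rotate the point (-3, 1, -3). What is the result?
(3.367, -0.678, -2.684)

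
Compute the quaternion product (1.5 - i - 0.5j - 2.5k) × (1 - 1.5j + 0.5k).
2 - 5i - 2.25j - 0.25k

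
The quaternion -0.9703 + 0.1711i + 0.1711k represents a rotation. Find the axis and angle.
axis = (√2/2, 0, √2/2), θ = 332°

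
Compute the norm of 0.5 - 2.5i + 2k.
3.24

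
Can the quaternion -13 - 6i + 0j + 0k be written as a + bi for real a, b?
Yes. The quaternion -13 - 6i has j- and k-coefficients y = z = 0, so it lies in the complex subalgebra spanned by 1 and i.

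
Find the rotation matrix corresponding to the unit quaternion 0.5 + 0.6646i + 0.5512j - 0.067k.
[[0.3834, 0.7997, 0.4621], [0.6657, 0.1076, -0.7385], [-0.6403, 0.5907, -0.491]]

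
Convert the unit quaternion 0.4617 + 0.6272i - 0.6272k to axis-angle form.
axis = (√2/2, 0, -√2/2), θ = 125°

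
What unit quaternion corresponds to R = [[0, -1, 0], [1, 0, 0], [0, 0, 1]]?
0.7071 + 0.7071k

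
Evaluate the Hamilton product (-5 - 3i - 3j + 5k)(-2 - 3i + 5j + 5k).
-9 - 19i - 19j - 59k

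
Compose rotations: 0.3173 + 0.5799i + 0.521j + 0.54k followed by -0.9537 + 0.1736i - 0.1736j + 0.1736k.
-0.4066 - 0.6822i - 0.545j - 0.2688k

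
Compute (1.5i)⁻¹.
-0.6667i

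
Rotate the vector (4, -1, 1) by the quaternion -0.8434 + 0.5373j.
(0.784, -1, 4.048)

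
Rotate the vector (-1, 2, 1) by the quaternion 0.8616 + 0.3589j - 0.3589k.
(1.371, 1.846, 0.846)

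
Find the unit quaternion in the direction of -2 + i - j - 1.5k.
-0.6963 + 0.3482i - 0.3482j - 0.5222k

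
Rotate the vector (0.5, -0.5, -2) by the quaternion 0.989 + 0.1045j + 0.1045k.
(0.168, -0.429, -2.071)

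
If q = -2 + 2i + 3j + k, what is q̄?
-2 - 2i - 3j - k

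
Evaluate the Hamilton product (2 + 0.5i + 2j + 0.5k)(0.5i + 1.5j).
-3.25 + 0.25i + 3.25j - 0.25k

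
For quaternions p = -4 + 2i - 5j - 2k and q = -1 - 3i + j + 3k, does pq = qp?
No: pq = 21 - 3i + j - 23k ≠ 21 + 23i + j + 3k = qp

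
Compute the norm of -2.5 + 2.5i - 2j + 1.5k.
4.33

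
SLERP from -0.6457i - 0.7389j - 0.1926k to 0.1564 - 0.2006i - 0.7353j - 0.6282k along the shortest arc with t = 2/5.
0.0665 - 0.4911i - 0.777j - 0.3881k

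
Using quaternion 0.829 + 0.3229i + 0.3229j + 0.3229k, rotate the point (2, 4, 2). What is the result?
(1.346, 3.166, 3.488)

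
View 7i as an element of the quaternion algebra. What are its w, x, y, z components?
0 + 7i + 0j + 0k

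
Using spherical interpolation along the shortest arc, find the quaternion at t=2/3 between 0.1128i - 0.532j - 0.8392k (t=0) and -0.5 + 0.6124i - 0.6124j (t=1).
-0.3814 + 0.5136i - 0.6864j - 0.3458k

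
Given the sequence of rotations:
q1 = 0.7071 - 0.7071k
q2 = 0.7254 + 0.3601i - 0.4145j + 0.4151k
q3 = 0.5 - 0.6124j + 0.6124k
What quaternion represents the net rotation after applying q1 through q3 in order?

q2 · q1 = 0.8064 + 0.5477i - 0.0385j - 0.2194k
q3 · q2 · q1 = 0.514 + 0.4318i - 0.1777j + 0.7196k
0.514 + 0.4318i - 0.1777j + 0.7196k


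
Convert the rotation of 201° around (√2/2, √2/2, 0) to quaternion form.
-0.1822 + 0.6953i + 0.6953j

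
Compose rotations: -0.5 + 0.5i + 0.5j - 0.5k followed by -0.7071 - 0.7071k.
-0.7071j + 0.7071k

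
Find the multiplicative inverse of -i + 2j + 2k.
0.1111i - 0.2222j - 0.2222k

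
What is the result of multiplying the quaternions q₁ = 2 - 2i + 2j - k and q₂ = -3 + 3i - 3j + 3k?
9 + 15i - 9j + 9k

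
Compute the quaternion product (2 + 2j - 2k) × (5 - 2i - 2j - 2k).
10 - 12i + 10j - 10k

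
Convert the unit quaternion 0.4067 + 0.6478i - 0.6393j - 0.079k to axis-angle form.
axis = (0.7091, -0.6998, -0.0865), θ = 132°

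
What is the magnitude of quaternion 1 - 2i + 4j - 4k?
√37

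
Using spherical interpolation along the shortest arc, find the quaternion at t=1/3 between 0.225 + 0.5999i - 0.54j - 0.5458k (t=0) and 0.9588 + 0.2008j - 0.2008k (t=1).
0.6086 + 0.4819i - 0.3442j - 0.5281k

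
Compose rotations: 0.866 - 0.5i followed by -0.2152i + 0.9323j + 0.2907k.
-0.1076 - 0.1864i + 0.662j + 0.7179k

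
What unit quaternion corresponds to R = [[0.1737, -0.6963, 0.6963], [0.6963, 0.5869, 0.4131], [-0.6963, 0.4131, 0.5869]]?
0.7661 + 0.4545j + 0.4545k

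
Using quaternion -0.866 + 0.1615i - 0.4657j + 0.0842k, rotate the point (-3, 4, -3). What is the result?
(-4.176, 4.02, -0.637)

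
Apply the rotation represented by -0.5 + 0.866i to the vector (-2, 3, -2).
(-2, -3.232, -1.598)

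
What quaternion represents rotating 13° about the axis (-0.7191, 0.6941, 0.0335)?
0.9936 - 0.0814i + 0.0786j + 0.0038k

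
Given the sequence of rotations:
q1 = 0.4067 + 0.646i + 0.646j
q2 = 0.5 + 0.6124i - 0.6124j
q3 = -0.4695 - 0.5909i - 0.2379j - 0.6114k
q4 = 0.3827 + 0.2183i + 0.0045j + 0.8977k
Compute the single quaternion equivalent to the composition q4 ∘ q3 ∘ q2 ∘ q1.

q2 · q1 = 0.2034 + 0.5721i + 0.0739j + 0.7912k
q3 · q2 · q1 = 0.7439 - 0.5318i + 0.0347j - 0.4034k
q4 · q3 · q2 · q1 = 0.7628 - 0.0741i - 0.3727j + 0.5234k
0.7628 - 0.0741i - 0.3727j + 0.5234k


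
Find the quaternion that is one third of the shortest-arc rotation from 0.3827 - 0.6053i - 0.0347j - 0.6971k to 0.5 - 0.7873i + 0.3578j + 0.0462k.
0.4643 - 0.733i + 0.1099j - 0.4849k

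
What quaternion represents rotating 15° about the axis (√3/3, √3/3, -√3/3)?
0.9914 + 0.0754i + 0.0754j - 0.0754k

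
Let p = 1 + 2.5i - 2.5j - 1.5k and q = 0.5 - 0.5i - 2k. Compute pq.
-1.25 + 5.75i + 4.5j - 4k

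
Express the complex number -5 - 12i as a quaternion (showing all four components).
-5 - 12i + 0j + 0k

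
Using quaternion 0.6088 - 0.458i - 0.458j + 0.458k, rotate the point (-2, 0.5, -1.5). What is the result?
(1.075, -2.081, -1.006)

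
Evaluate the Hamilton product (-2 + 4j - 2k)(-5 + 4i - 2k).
6 - 16i - 28j - 2k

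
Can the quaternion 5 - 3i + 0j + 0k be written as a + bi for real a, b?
Yes. The quaternion 5 - 3i has j- and k-coefficients y = z = 0, so it lies in the complex subalgebra spanned by 1 and i.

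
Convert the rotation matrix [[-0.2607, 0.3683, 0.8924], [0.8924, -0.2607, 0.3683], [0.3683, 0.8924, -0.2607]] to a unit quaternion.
0.2334 + 0.5614i + 0.5614j + 0.5614k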